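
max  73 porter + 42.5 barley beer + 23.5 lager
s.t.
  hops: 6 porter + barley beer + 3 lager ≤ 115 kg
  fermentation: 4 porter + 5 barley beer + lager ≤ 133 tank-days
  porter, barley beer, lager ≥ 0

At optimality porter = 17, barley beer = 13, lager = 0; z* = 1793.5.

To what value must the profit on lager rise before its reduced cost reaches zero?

At the optimum: hops uses 115 of 115 (binding); fermentation uses 133 of 133 (binding).
Dual feasibility on the basic columns requires 6·y_hops + 4·y_fermentation = 73, 1·y_hops + 5·y_fermentation = 42.5.
Solving: y_hops = 7.5, y_fermentation = 7.
lager enters the basis when its profit ≥ yᵀa₃ = 7.5·3 + 7·1 = 29.5.

29.5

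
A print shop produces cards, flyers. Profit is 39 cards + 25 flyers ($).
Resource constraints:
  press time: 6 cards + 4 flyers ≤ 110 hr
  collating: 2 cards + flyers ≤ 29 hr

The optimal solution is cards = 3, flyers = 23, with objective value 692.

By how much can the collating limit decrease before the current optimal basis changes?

Binding constraints: press time, collating. The basis is B = [[6,4],[2,1]] with det -2.
Per unit decrease in collating, x* moves by d = (-2, 3).
The basis stays optimal until cards reaches 0; allowable decrease = 1.5 hr.

1.5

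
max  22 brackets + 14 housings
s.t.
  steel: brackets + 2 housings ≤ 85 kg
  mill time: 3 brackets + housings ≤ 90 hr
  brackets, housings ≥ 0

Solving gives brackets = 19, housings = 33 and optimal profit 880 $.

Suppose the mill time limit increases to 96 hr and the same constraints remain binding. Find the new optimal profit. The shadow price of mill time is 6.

Δb = 6, so new z* = 880 + (6)·(6) = 880 + 36 = 916.

916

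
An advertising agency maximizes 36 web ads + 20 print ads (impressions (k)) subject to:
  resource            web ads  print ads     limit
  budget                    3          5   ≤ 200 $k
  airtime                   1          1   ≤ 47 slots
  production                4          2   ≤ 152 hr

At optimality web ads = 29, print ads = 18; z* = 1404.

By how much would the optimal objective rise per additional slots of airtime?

Check each constraint at x*: budget 177/200 (slack 23); airtime 47/47 (tight); production 152/152 (tight).
Since budget is not tight, its dual is 0.
The binding rows give the dual system: 1·y_airtime + 4·y_production = 36 and 1·y_airtime + 2·y_production = 20.
→ y_airtime = 4 and y_production = 8.
Shadow price of airtime = 4.

4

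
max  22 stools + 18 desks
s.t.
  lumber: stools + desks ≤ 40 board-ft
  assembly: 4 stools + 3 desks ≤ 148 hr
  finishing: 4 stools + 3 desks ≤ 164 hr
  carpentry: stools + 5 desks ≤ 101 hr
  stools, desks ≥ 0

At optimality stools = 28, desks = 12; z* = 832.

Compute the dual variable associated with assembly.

4

Binding: lumber and assembly. Non-binding: finishing (16 unused), carpentry (13 unused).
By complementary slackness, y = 0 for the non-binding constraints.
From A_Bᵀ y = c: 1·y_lumber + 4·y_assembly = 22; 1·y_lumber + 3·y_assembly = 18.
→ y_lumber = 6 and y_assembly = 4.
Shadow price of assembly = 4.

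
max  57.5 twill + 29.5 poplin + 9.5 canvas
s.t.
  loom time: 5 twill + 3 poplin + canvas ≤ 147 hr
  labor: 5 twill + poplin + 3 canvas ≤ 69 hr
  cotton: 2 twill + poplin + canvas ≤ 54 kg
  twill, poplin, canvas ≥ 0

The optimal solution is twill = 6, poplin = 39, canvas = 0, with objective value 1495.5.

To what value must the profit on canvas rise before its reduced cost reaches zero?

16.5

Binding: loom time and labor. Non-binding: cotton (3 unused).
By complementary slackness, y = 0 for the non-binding constraint.
The binding rows give the dual system: 5·y_loom time + 5·y_labor = 57.5 and 3·y_loom time + 1·y_labor = 29.5.
→ y_loom time = 9 and y_labor = 2.5.
canvas enters the basis when its profit ≥ yᵀa₃ = 9·1 + 2.5·3 = 16.5.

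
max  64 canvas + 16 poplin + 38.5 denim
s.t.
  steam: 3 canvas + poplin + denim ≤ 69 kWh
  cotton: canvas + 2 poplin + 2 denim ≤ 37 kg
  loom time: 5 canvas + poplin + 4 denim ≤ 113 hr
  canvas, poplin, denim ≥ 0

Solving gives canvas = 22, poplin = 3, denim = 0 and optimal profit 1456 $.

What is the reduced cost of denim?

Check each constraint at x*: steam 69/69 (tight); cotton 28/37 (slack 9); loom time 113/113 (tight).
Slack constraints have shadow price 0 (complementary slackness).
The binding rows give the dual system: 3·y_steam + 5·y_loom time = 64 and 1·y_steam + 1·y_loom time = 16.
This yields shadow prices y_steam = 8, y_loom time = 8.
Reduced cost of denim: c₃ − yᵀa₃ = 38.5 − (8·1 + 8·4) = 38.5 − 40 = -1.5.

-1.5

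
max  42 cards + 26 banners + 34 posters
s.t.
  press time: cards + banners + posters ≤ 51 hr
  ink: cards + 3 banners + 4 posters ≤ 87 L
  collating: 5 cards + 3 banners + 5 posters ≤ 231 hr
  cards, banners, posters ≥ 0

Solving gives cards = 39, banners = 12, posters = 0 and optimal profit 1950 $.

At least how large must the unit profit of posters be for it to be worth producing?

42

Binding: press time and collating. Non-binding: ink (12 unused).
Slack constraints have shadow price 0 (complementary slackness).
Dual feasibility on the basic columns requires 1·y_press time + 5·y_collating = 42, 1·y_press time + 3·y_collating = 26.
Solving: y_press time = 2, y_collating = 8.
posters enters the basis when its profit ≥ yᵀa₃ = 2·1 + 8·5 = 42.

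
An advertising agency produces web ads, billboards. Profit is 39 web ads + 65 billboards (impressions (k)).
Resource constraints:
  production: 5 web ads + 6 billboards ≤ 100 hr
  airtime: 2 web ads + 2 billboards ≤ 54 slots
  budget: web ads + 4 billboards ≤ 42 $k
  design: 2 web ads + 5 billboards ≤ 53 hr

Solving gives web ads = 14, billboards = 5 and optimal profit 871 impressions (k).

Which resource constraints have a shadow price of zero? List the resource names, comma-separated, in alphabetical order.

airtime, budget

production: 100/100 (binding)
airtime: 38/54 (slack 16)
budget: 34/42 (slack 8)
design: 53/53 (binding)
By complementary slackness, a constraint with positive slack has shadow price 0 → airtime, budget.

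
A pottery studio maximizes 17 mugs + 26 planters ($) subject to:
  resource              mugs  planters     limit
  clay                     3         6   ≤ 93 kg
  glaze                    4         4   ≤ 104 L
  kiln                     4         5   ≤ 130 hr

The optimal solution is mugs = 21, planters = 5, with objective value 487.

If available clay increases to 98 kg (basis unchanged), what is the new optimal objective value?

Check each constraint at x*: clay 93/93 (tight); glaze 104/104 (tight); kiln 109/130 (slack 21).
Since kiln is not tight, its dual is 0.
From A_Bᵀ y = c: 3·y_clay + 4·y_glaze = 17; 6·y_clay + 4·y_glaze = 26.
→ y_clay = 3 and y_glaze = 2.
Δz = y_clay·Δb = 3 × (5) = 15, so new z* = 487 + 15 = 502.

502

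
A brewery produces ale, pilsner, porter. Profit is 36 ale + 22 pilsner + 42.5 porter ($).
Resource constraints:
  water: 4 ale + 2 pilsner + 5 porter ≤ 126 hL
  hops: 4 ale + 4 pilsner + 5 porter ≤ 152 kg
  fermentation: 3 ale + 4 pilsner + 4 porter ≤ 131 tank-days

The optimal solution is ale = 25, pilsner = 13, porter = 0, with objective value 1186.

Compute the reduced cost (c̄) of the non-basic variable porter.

-2.5

Binding: water and hops. Non-binding: fermentation (4 unused).
Since fermentation is not tight, its dual is 0.
From A_Bᵀ y = c: 4·y_water + 4·y_hops = 36; 2·y_water + 4·y_hops = 22.
Solving: y_water = 7, y_hops = 2.
Reduced cost of porter: c₃ − yᵀa₃ = 42.5 − (7·5 + 2·5) = 42.5 − 45 = -2.5.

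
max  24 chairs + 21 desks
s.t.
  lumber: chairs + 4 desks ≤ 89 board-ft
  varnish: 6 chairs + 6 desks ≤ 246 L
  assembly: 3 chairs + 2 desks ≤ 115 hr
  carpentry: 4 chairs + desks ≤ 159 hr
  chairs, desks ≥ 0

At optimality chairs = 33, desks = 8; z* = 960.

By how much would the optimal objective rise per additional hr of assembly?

3

At the optimum: lumber uses 65 of 89 (slack = 24); varnish uses 246 of 246 (binding); assembly uses 115 of 115 (binding); carpentry uses 140 of 159 (slack = 19).
By complementary slackness, y = 0 for the non-binding constraints.
Dual feasibility on the basic columns requires 6·y_varnish + 3·y_assembly = 24, 6·y_varnish + 2·y_assembly = 21.
Solving: y_varnish = 2.5, y_assembly = 3.
Shadow price of assembly = 3.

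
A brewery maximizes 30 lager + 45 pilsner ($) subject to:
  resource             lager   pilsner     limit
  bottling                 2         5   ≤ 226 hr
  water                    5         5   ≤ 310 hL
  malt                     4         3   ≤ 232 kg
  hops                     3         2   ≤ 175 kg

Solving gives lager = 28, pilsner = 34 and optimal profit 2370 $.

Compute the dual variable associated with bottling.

Binding: bottling and water. Non-binding: malt (18 unused), hops (23 unused).
Slack constraints have shadow price 0 (complementary slackness).
The binding rows give the dual system: 2·y_bottling + 5·y_water = 30 and 5·y_bottling + 5·y_water = 45.
→ y_bottling = 5 and y_water = 4.
Shadow price of bottling = 5.

5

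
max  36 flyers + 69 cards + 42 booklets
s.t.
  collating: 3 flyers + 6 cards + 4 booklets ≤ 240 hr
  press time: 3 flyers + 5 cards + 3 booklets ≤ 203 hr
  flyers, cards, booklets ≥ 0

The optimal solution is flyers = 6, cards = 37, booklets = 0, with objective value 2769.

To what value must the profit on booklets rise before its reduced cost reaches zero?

45

Check each constraint at x*: collating 240/240 (tight); press time 203/203 (tight).
The binding rows give the dual system: 3·y_collating + 3·y_press time = 36 and 6·y_collating + 5·y_press time = 69.
This yields shadow prices y_collating = 9, y_press time = 3.
booklets enters the basis when its profit ≥ yᵀa₃ = 9·4 + 3·3 = 45.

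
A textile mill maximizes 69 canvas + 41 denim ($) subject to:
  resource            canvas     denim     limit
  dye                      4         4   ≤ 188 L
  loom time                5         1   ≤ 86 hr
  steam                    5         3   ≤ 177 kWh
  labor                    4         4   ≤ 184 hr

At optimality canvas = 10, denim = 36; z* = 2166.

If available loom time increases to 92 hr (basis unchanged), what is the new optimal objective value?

2208

Check each constraint at x*: dye 184/188 (slack 4); loom time 86/86 (tight); steam 158/177 (slack 19); labor 184/184 (tight).
By complementary slackness, y = 0 for the non-binding constraints.
From A_Bᵀ y = c: 5·y_loom time + 4·y_labor = 69; 1·y_loom time + 4·y_labor = 41.
Solving: y_loom time = 7, y_labor = 8.5.
Δz = y_loom time·Δb = 7 × (6) = 42, so new z* = 2166 + 42 = 2208.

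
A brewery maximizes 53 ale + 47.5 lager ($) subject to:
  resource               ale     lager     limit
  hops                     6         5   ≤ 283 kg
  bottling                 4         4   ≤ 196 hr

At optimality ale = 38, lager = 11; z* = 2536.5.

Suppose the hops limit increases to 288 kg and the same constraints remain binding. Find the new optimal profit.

Check each constraint at x*: hops 283/283 (tight); bottling 196/196 (tight).
Dual feasibility on the basic columns requires 6·y_hops + 4·y_bottling = 53, 5·y_hops + 4·y_bottling = 47.5.
Solving: y_hops = 5.5, y_bottling = 5.
Δz = y_hops·Δb = 5.5 × (5) = 27.5, so new z* = 2536.5 + 27.5 = 2564.

2564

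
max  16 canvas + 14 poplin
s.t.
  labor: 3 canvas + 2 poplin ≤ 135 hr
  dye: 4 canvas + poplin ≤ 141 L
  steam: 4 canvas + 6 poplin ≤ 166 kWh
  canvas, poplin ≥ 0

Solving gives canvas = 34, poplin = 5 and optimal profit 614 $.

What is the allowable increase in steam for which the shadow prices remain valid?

Binding constraints: dye, steam. The basis is B = [[4,1],[4,6]] with det 20.
Per unit increase in steam, x* moves by d = (-0.05, 0.2).
The basis stays optimal until labor becomes binding; allowable increase = 92 kWh.

92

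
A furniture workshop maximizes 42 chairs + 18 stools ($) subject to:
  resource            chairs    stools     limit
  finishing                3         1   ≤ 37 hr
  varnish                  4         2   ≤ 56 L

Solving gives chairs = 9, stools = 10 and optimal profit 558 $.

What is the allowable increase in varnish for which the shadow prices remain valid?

Binding constraints: finishing, varnish. The basis is B = [[3,1],[4,2]] with det 2.
Per unit increase in varnish, x* moves by d = (-0.5, 1.5).
The basis stays optimal until chairs reaches 0; allowable increase = 18 L.

18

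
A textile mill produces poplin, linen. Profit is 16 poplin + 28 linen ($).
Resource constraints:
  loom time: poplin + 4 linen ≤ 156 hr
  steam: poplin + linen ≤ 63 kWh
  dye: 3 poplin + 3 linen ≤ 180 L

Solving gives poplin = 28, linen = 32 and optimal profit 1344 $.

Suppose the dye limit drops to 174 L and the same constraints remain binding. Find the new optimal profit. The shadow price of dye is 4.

1320

Δb = -6, so new z* = 1344 + (4)·(-6) = 1344 − 24 = 1320.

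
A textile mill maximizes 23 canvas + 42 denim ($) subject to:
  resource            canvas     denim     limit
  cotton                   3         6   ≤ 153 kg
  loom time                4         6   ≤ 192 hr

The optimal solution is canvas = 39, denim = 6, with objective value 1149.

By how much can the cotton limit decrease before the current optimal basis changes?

Binding constraints: cotton, loom time. The basis is B = [[3,6],[4,6]] with det -6.
Per unit decrease in cotton, x* moves by d = (1, -0.6667).
The basis stays optimal until denim reaches 0; allowable decrease = 9 kg.

9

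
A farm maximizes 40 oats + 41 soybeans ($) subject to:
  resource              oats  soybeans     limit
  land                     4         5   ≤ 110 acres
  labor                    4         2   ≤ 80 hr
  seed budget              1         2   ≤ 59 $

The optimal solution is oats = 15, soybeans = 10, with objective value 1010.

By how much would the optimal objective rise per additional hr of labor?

3

At the optimum: land uses 110 of 110 (binding); labor uses 80 of 80 (binding); seed budget uses 35 of 59 (slack = 24).
Since seed budget is not tight, its dual is 0.
The binding rows give the dual system: 4·y_land + 4·y_labor = 40 and 5·y_land + 2·y_labor = 41.
Solving: y_land = 7, y_labor = 3.
Shadow price of labor = 3.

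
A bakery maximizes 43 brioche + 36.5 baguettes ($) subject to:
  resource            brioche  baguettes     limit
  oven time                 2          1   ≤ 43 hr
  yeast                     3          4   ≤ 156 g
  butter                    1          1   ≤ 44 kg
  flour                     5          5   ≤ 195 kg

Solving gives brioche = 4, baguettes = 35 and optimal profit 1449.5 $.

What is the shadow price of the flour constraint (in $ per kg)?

Check each constraint at x*: oven time 43/43 (tight); yeast 152/156 (slack 4); butter 39/44 (slack 5); flour 195/195 (tight).
By complementary slackness, y = 0 for the non-binding constraints.
Dual feasibility on the basic columns requires 2·y_oven time + 5·y_flour = 43, 1·y_oven time + 5·y_flour = 36.5.
Solving: y_oven time = 6.5, y_flour = 6.
Shadow price of flour = 6.

6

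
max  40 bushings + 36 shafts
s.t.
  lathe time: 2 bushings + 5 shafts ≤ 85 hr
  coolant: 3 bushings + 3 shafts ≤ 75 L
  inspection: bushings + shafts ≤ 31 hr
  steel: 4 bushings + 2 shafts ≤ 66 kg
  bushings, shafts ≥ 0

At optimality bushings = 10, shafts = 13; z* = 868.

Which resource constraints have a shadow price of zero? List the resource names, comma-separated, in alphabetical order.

lathe time: 85/85 (binding)
coolant: 69/75 (slack 6)
inspection: 23/31 (slack 8)
steel: 66/66 (binding)
By complementary slackness, a constraint with positive slack has shadow price 0 → coolant, inspection.

coolant, inspection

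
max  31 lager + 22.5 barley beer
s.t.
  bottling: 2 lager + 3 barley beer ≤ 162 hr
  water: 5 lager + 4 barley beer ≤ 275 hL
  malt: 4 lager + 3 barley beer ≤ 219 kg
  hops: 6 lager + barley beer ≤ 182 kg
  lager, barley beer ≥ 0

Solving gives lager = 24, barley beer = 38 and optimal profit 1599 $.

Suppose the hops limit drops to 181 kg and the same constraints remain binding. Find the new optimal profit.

At the optimum: bottling uses 162 of 162 (binding); water uses 272 of 275 (slack = 3); malt uses 210 of 219 (slack = 9); hops uses 182 of 182 (binding).
Since water, malt are not tight, their duals are 0.
The binding rows give the dual system: 2·y_bottling + 6·y_hops = 31 and 3·y_bottling + 1·y_hops = 22.5.
This yields shadow prices y_bottling = 6.5, y_hops = 3.
Δz = y_hops·Δb = 3 × (-1) = -3, so new z* = 1599 − 3 = 1596.

1596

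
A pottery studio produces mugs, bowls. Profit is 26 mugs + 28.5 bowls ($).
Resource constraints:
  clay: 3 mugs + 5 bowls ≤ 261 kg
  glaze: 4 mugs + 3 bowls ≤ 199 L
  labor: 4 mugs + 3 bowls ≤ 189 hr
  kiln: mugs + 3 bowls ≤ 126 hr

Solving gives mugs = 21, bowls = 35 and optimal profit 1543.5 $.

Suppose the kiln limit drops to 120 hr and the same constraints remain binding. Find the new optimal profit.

At the optimum: clay uses 238 of 261 (slack = 23); glaze uses 189 of 199 (slack = 10); labor uses 189 of 189 (binding); kiln uses 126 of 126 (binding).
By complementary slackness, y = 0 for the non-binding constraints.
From A_Bᵀ y = c: 4·y_labor + 1·y_kiln = 26; 3·y_labor + 3·y_kiln = 28.5.
→ y_labor = 5.5 and y_kiln = 4.
Δz = y_kiln·Δb = 4 × (-6) = -24, so new z* = 1543.5 − 24 = 1519.5.

1519.5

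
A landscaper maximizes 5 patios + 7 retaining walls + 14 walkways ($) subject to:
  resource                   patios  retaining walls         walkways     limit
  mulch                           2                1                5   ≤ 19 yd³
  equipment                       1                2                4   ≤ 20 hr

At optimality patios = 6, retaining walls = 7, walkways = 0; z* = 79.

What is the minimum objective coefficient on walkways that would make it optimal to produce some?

Check each constraint at x*: mulch 19/19 (tight); equipment 20/20 (tight).
From A_Bᵀ y = c: 2·y_mulch + 1·y_equipment = 5; 1·y_mulch + 2·y_equipment = 7.
→ y_mulch = 1 and y_equipment = 3.
walkways enters the basis when its profit ≥ yᵀa₃ = 1·5 + 3·4 = 17.

17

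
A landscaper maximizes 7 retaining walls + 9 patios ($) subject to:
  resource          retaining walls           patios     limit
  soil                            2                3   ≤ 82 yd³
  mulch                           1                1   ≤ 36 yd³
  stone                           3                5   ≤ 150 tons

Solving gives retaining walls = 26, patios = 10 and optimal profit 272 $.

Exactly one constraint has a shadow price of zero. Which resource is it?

soil: 82/82 (binding)
mulch: 36/36 (binding)
stone: 128/150 (slack 22)
By complementary slackness, a constraint with positive slack has shadow price 0 → stone.

stone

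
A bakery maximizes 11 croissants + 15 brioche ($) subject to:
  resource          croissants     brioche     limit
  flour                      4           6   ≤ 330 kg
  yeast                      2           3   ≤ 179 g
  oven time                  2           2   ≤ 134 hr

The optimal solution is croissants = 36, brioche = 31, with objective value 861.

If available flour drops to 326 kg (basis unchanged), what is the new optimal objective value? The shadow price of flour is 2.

Δb = -4, so new z* = 861 + (2)·(-4) = 861 − 8 = 853.

853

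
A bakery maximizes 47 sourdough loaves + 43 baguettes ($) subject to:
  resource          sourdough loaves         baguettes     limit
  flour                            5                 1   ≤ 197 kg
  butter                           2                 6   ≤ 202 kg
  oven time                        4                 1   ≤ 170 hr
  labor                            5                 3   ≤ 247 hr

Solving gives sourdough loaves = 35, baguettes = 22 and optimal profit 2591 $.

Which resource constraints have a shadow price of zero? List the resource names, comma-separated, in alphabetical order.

labor, oven time

flour: 197/197 (binding)
butter: 202/202 (binding)
oven time: 162/170 (slack 8)
labor: 241/247 (slack 6)
By complementary slackness, a constraint with positive slack has shadow price 0 → labor, oven time.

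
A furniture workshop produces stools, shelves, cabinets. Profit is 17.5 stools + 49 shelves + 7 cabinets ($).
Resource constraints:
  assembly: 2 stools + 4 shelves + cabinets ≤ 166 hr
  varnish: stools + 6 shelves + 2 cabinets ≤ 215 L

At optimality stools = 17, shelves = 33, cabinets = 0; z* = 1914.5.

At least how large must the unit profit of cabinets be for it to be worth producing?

At the optimum: assembly uses 166 of 166 (binding); varnish uses 215 of 215 (binding).
From A_Bᵀ y = c: 2·y_assembly + 1·y_varnish = 17.5; 4·y_assembly + 6·y_varnish = 49.
This yields shadow prices y_assembly = 7, y_varnish = 3.5.
cabinets enters the basis when its profit ≥ yᵀa₃ = 7·1 + 3.5·2 = 14.

14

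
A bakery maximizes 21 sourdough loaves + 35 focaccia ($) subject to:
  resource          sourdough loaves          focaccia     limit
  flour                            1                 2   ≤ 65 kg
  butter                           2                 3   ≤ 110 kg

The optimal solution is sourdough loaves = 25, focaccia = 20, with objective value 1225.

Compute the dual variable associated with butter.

At the optimum: flour uses 65 of 65 (binding); butter uses 110 of 110 (binding).
The binding rows give the dual system: 1·y_flour + 2·y_butter = 21 and 2·y_flour + 3·y_butter = 35.
→ y_flour = 7 and y_butter = 7.
Shadow price of butter = 7.

7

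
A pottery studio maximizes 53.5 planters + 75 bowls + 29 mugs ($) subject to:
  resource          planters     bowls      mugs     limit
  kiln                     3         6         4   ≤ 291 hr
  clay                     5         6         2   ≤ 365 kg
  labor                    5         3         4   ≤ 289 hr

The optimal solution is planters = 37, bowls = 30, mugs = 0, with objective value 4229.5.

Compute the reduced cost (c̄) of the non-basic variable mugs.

-5

Check each constraint at x*: kiln 291/291 (tight); clay 365/365 (tight); labor 275/289 (slack 14).
Since labor is not tight, its dual is 0.
The binding rows give the dual system: 3·y_kiln + 5·y_clay = 53.5 and 6·y_kiln + 6·y_clay = 75.
→ y_kiln = 4.5 and y_clay = 8.
Reduced cost of mugs: c₃ − yᵀa₃ = 29 − (4.5·4 + 8·2) = 29 − 34 = -5.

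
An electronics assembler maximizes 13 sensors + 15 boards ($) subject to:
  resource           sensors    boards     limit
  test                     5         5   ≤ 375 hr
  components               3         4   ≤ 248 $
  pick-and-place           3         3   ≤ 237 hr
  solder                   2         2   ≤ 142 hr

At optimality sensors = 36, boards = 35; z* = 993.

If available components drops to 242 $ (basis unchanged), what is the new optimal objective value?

Binding: components and solder. Non-binding: test (20 unused), pick-and-place (24 unused).
Since test, pick-and-place are not tight, their duals are 0.
The binding rows give the dual system: 3·y_components + 2·y_solder = 13 and 4·y_components + 2·y_solder = 15.
→ y_components = 2 and y_solder = 3.5.
Δz = y_components·Δb = 2 × (-6) = -12, so new z* = 993 − 12 = 981.

981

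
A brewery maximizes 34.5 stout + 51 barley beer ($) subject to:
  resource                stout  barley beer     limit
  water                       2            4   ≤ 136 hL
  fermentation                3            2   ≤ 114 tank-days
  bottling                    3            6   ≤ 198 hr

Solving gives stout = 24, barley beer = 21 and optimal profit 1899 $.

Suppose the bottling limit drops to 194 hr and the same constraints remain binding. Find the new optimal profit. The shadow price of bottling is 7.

1871

Δb = -4, so new z* = 1899 + (7)·(-4) = 1899 − 28 = 1871.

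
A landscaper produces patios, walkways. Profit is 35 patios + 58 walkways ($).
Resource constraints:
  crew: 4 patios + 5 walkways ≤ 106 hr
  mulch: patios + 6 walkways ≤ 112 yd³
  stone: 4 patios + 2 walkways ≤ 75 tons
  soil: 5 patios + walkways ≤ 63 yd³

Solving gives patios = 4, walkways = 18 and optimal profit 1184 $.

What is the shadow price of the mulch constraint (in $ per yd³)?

3

At the optimum: crew uses 106 of 106 (binding); mulch uses 112 of 112 (binding); stone uses 52 of 75 (slack = 23); soil uses 38 of 63 (slack = 25).
By complementary slackness, y = 0 for the non-binding constraints.
The binding rows give the dual system: 4·y_crew + 1·y_mulch = 35 and 5·y_crew + 6·y_mulch = 58.
→ y_crew = 8 and y_mulch = 3.
Shadow price of mulch = 3.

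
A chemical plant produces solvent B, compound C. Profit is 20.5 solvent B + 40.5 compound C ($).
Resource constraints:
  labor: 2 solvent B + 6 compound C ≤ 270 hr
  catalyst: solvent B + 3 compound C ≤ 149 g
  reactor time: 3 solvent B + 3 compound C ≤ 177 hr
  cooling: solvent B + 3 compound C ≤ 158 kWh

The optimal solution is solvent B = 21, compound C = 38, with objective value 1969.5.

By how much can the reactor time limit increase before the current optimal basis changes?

Binding constraints: labor, reactor time. The basis is B = [[2,6],[3,3]] with det -12.
Per unit increase in reactor time, x* moves by d = (0.5, -0.1667).
The basis stays optimal until compound C reaches 0; allowable increase = 228 hr.

228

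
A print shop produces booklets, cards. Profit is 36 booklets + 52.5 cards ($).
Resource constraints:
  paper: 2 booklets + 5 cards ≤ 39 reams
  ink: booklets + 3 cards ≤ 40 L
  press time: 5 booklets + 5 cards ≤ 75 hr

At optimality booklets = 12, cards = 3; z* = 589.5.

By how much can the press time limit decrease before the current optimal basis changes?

Binding constraints: paper, press time. The basis is B = [[2,5],[5,5]] with det -15.
Per unit decrease in press time, x* moves by d = (-0.3333, 0.1333).
The basis stays optimal until booklets reaches 0; allowable decrease = 36 hr.

36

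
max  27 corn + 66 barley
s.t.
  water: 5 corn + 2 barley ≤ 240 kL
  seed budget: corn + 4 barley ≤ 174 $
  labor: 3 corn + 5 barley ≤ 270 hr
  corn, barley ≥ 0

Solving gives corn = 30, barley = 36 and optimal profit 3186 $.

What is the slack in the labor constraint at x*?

0

labor used = 3·30 + 5·36 = 270; slack = 270 − 270 = 0.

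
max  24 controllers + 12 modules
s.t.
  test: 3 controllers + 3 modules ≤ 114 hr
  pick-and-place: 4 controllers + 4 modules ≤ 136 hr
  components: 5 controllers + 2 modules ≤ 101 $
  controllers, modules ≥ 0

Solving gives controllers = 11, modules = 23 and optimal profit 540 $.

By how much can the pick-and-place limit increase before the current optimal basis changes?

16

Binding constraints: pick-and-place, components. The basis is B = [[4,4],[5,2]] with det -12.
Per unit increase in pick-and-place, x* moves by d = (-0.1667, 0.4167).
The basis stays optimal until test becomes binding; allowable increase = 16 hr.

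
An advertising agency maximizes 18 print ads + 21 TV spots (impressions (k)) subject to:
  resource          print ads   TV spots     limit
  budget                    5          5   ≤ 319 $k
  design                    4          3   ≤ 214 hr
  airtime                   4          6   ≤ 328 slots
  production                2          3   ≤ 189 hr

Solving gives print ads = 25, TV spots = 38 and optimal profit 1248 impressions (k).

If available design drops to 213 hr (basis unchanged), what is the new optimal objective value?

Binding: design and airtime. Non-binding: budget (4 unused), production (25 unused).
By complementary slackness, y = 0 for the non-binding constraints.
The binding rows give the dual system: 4·y_design + 4·y_airtime = 18 and 3·y_design + 6·y_airtime = 21.
This yields shadow prices y_design = 2, y_airtime = 2.5.
Δz = y_design·Δb = 2 × (-1) = -2, so new z* = 1248 − 2 = 1246.

1246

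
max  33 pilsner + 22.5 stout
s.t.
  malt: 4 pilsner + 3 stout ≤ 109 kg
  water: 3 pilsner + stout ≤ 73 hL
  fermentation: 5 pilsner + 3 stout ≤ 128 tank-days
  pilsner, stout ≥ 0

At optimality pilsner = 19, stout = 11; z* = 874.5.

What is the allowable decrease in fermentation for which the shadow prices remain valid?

19

Binding constraints: malt, fermentation. The basis is B = [[4,3],[5,3]] with det -3.
Per unit decrease in fermentation, x* moves by d = (-1, 1.3333).
The basis stays optimal until pilsner reaches 0; allowable decrease = 19 tank-days.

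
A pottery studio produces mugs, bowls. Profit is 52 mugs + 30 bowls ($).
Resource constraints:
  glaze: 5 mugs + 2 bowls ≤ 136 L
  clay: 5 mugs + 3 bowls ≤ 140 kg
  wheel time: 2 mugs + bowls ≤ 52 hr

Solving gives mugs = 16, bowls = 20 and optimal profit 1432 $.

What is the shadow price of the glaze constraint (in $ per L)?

Check each constraint at x*: glaze 120/136 (slack 16); clay 140/140 (tight); wheel time 52/52 (tight).
Slack constraints have shadow price 0 (complementary slackness).
The binding rows give the dual system: 5·y_clay + 2·y_wheel time = 52 and 3·y_clay + 1·y_wheel time = 30.
This yields shadow prices y_clay = 8, y_wheel time = 6.
Shadow price of glaze = 0.

0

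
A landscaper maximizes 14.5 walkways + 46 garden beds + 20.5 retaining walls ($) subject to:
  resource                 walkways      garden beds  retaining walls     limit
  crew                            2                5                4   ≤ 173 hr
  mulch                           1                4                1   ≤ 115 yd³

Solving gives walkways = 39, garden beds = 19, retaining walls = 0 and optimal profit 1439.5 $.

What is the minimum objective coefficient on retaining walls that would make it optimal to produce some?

At the optimum: crew uses 173 of 173 (binding); mulch uses 115 of 115 (binding).
From A_Bᵀ y = c: 2·y_crew + 1·y_mulch = 14.5; 5·y_crew + 4·y_mulch = 46.
Solving: y_crew = 4, y_mulch = 6.5.
retaining walls enters the basis when its profit ≥ yᵀa₃ = 4·4 + 6.5·1 = 22.5.

22.5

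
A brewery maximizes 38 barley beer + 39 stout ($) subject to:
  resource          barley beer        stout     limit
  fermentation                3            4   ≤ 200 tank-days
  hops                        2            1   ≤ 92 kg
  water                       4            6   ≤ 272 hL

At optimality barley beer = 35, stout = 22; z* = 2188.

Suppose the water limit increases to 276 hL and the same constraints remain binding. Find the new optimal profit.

2208

Binding: hops and water. Non-binding: fermentation (7 unused).
Slack constraints have shadow price 0 (complementary slackness).
The binding rows give the dual system: 2·y_hops + 4·y_water = 38 and 1·y_hops + 6·y_water = 39.
→ y_hops = 9 and y_water = 5.
Δz = y_water·Δb = 5 × (4) = 20, so new z* = 2188 + 20 = 2208.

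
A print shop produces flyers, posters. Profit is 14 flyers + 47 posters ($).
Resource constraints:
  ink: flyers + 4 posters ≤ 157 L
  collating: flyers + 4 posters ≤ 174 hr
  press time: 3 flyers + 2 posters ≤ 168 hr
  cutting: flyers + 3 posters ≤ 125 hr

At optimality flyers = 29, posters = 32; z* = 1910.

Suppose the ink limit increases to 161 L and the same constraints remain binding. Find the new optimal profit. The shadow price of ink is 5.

Δb = 4, so new z* = 1910 + (5)·(4) = 1910 + 20 = 1930.

1930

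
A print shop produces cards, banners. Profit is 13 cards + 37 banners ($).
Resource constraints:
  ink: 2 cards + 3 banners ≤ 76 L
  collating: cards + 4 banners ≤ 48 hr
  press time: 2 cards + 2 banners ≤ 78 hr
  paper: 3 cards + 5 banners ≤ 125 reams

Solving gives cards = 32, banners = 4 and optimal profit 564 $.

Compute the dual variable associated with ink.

3

Check each constraint at x*: ink 76/76 (tight); collating 48/48 (tight); press time 72/78 (slack 6); paper 116/125 (slack 9).
Since press time, paper are not tight, their duals are 0.
Dual feasibility on the basic columns requires 2·y_ink + 1·y_collating = 13, 3·y_ink + 4·y_collating = 37.
This yields shadow prices y_ink = 3, y_collating = 7.
Shadow price of ink = 3.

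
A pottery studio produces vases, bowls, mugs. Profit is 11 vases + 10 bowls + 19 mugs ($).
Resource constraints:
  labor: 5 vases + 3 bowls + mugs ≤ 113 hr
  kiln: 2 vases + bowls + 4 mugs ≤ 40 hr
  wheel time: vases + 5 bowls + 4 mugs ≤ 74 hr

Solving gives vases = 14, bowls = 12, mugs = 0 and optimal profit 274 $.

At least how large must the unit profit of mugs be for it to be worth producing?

At the optimum: labor uses 106 of 113 (slack = 7); kiln uses 40 of 40 (binding); wheel time uses 74 of 74 (binding).
Slack constraints have shadow price 0 (complementary slackness).
Dual feasibility on the basic columns requires 2·y_kiln + 1·y_wheel time = 11, 1·y_kiln + 5·y_wheel time = 10.
This yields shadow prices y_kiln = 5, y_wheel time = 1.
mugs enters the basis when its profit ≥ yᵀa₃ = 5·4 + 1·4 = 24.

24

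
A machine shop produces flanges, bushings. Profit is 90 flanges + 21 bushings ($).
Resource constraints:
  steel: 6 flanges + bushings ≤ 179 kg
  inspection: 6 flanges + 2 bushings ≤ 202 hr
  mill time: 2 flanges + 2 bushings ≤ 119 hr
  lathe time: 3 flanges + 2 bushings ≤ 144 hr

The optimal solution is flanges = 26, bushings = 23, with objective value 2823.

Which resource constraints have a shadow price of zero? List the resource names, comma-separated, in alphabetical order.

steel: 179/179 (binding)
inspection: 202/202 (binding)
mill time: 98/119 (slack 21)
lathe time: 124/144 (slack 20)
By complementary slackness, a constraint with positive slack has shadow price 0 → lathe time, mill time.

lathe time, mill time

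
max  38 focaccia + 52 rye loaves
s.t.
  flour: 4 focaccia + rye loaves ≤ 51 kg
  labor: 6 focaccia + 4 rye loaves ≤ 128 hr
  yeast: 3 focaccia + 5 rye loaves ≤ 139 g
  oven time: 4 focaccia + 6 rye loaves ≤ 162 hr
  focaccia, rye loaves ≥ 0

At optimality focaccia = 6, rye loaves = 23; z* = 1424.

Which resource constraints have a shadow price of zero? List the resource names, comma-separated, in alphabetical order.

flour, yeast

flour: 47/51 (slack 4)
labor: 128/128 (binding)
yeast: 133/139 (slack 6)
oven time: 162/162 (binding)
By complementary slackness, a constraint with positive slack has shadow price 0 → flour, yeast.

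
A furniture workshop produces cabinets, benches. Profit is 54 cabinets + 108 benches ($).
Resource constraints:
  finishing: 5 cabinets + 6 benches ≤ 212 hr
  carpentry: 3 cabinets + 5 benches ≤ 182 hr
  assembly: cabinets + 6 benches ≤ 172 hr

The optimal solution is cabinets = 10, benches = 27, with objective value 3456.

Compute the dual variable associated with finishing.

9

Binding: finishing and assembly. Non-binding: carpentry (17 unused).
By complementary slackness, y = 0 for the non-binding constraint.
The binding rows give the dual system: 5·y_finishing + 1·y_assembly = 54 and 6·y_finishing + 6·y_assembly = 108.
Solving: y_finishing = 9, y_assembly = 9.
Shadow price of finishing = 9.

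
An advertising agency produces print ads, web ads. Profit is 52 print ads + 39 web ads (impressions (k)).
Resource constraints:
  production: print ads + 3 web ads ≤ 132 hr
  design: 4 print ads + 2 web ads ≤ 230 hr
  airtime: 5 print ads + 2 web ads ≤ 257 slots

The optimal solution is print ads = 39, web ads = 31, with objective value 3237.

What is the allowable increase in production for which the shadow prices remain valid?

78

Binding constraints: production, airtime. The basis is B = [[1,3],[5,2]] with det -13.
Per unit increase in production, x* moves by d = (-0.1538, 0.3846).
The basis stays optimal until design becomes binding; allowable increase = 78 hr.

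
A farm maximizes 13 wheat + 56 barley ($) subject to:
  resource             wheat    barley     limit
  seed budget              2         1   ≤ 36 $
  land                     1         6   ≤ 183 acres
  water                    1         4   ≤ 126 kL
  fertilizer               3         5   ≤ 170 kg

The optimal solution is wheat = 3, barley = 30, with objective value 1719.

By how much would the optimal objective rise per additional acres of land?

9

Binding: seed budget and land. Non-binding: water (3 unused), fertilizer (11 unused).
Slack constraints have shadow price 0 (complementary slackness).
Dual feasibility on the basic columns requires 2·y_seed budget + 1·y_land = 13, 1·y_seed budget + 6·y_land = 56.
Solving: y_seed budget = 2, y_land = 9.
Shadow price of land = 9.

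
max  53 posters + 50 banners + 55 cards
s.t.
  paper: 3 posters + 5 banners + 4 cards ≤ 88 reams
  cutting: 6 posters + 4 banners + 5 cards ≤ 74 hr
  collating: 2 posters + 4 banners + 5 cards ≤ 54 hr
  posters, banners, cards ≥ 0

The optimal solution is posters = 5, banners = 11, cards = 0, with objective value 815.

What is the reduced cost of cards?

-7.5

Check each constraint at x*: paper 70/88 (slack 18); cutting 74/74 (tight); collating 54/54 (tight).
By complementary slackness, y = 0 for the non-binding constraint.
The binding rows give the dual system: 6·y_cutting + 2·y_collating = 53 and 4·y_cutting + 4·y_collating = 50.
This yields shadow prices y_cutting = 7, y_collating = 5.5.
Reduced cost of cards: c₃ − yᵀa₃ = 55 − (7·5 + 5.5·5) = 55 − 62.5 = -7.5.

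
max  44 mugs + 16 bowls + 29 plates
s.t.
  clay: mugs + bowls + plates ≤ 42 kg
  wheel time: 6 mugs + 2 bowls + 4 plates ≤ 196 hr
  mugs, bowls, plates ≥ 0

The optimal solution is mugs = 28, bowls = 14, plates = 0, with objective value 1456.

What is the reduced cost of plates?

Check each constraint at x*: clay 42/42 (tight); wheel time 196/196 (tight).
The binding rows give the dual system: 1·y_clay + 6·y_wheel time = 44 and 1·y_clay + 2·y_wheel time = 16.
→ y_clay = 2 and y_wheel time = 7.
Reduced cost of plates: c₃ − yᵀa₃ = 29 − (2·1 + 7·4) = 29 − 30 = -1.

-1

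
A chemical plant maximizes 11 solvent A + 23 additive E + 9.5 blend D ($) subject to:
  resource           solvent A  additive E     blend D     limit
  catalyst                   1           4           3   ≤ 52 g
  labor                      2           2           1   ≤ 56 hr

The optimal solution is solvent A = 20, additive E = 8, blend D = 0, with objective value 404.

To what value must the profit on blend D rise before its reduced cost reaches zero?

15.5

At the optimum: catalyst uses 52 of 52 (binding); labor uses 56 of 56 (binding).
The binding rows give the dual system: 1·y_catalyst + 2·y_labor = 11 and 4·y_catalyst + 2·y_labor = 23.
→ y_catalyst = 4 and y_labor = 3.5.
blend D enters the basis when its profit ≥ yᵀa₃ = 4·3 + 3.5·1 = 15.5.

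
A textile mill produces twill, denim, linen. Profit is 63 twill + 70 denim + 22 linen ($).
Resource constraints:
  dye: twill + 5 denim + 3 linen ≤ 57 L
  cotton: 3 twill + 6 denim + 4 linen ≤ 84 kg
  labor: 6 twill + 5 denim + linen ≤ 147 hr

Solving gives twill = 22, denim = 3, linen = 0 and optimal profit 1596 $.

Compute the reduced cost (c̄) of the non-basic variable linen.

-6

At the optimum: dye uses 37 of 57 (slack = 20); cotton uses 84 of 84 (binding); labor uses 147 of 147 (binding).
Slack constraints have shadow price 0 (complementary slackness).
The binding rows give the dual system: 3·y_cotton + 6·y_labor = 63 and 6·y_cotton + 5·y_labor = 70.
Solving: y_cotton = 5, y_labor = 8.
Reduced cost of linen: c₃ − yᵀa₃ = 22 − (5·4 + 8·1) = 22 − 28 = -6.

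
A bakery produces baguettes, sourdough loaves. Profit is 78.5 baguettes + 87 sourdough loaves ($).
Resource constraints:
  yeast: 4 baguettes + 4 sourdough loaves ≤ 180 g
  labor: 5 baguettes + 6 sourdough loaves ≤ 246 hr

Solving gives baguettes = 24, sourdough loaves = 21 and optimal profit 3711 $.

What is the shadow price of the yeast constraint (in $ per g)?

9

Both yeast and labor are binding at x*.
The binding rows give the dual system: 4·y_yeast + 5·y_labor = 78.5 and 4·y_yeast + 6·y_labor = 87.
This yields shadow prices y_yeast = 9, y_labor = 8.5.
Shadow price of yeast = 9.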